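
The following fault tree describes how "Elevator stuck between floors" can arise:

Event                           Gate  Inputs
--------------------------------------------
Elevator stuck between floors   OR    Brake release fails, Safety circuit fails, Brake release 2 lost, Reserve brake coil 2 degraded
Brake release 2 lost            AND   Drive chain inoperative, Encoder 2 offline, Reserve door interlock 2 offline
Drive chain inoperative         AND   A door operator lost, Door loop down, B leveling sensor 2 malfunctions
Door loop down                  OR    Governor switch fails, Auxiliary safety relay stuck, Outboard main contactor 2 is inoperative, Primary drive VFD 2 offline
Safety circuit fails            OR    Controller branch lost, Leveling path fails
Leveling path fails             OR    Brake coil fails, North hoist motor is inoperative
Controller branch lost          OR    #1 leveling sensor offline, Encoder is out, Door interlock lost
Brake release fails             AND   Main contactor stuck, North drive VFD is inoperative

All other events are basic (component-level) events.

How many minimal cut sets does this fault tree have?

Brake release fails [AND]: one cut set from each child combined → 1 × 1 = 1 cut set(s).
Controller branch lost [OR]: union of children's cut sets → 3 cut set(s).
Leveling path fails [OR]: union of children's cut sets → 2 cut set(s).
Safety circuit fails [OR]: union of children's cut sets → 5 cut set(s).
Door loop down [OR]: union of children's cut sets → 4 cut set(s).
Drive chain inoperative [AND]: one cut set from each child combined → 1 × 4 × 1 = 4 cut set(s).
Brake release 2 lost [AND]: one cut set from each child combined → 4 × 1 × 1 = 4 cut set(s).
Elevator stuck between floors [OR]: union of children's cut sets → 11 cut set(s).

11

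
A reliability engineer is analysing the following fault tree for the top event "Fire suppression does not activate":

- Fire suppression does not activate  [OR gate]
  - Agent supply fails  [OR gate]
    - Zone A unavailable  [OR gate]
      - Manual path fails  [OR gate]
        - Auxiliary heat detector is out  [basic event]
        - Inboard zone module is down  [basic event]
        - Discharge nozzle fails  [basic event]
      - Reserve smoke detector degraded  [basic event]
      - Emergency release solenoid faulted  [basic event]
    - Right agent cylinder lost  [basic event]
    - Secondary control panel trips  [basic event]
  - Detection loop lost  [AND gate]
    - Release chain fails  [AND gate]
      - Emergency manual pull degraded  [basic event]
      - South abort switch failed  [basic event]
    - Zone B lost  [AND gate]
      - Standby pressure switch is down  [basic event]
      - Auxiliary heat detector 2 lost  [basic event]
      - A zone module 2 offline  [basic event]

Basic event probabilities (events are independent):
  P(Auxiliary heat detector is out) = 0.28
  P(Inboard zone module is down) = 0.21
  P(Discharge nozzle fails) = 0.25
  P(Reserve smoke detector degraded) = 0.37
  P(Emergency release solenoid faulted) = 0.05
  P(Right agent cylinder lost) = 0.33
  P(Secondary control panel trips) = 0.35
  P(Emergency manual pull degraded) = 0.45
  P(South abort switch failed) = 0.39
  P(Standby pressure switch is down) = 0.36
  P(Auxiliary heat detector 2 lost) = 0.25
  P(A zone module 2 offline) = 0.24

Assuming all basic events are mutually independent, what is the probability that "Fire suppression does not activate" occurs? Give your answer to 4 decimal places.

P(Manual path fails) [OR] = 1 − (1−0.28) × (1−0.21) × (1−0.25) = 0.573400
P(Zone A unavailable) [OR] = 1 − (1−0.573400) × (1−0.37) × (1−0.05) = 0.744680
P(Agent supply fails) [OR] = 1 − (1−0.744680) × (1−0.33) × (1−0.35) = 0.888808
P(Release chain fails) [AND] = 0.45 × 0.39 = 0.175500
P(Zone B lost) [AND] = 0.36 × 0.25 × 0.24 = 0.021600
P(Detection loop lost) [AND] = 0.175500 × 0.021600 = 0.003791
P(Fire suppression does not activate) [OR] = 1 − (1−0.888808) × (1−0.003791) = 0.889230
Rounded to 4 decimal places: P(Fire suppression does not activate) ≈ 0.8892.

0.8892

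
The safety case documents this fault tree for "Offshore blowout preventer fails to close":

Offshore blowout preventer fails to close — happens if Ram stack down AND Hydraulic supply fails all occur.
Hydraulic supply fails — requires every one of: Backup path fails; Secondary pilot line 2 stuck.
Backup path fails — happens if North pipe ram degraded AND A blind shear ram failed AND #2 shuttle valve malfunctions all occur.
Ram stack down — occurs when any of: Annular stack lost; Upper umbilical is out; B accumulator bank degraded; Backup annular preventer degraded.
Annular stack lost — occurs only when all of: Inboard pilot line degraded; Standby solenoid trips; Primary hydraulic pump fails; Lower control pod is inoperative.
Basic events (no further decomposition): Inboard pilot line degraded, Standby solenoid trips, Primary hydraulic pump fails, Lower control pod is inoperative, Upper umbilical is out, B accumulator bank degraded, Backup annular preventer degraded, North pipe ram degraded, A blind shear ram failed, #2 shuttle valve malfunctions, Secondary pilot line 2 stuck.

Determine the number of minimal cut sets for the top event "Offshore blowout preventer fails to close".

Annular stack lost [AND]: one cut set from each child combined → 1 × 1 × 1 × 1 = 1 cut set(s).
Ram stack down [OR]: union of children's cut sets → 4 cut set(s).
Backup path fails [AND]: one cut set from each child combined → 1 × 1 × 1 = 1 cut set(s).
Hydraulic supply fails [AND]: one cut set from each child combined → 1 × 1 = 1 cut set(s).
Offshore blowout preventer fails to close [AND]: one cut set from each child combined → 4 × 1 = 4 cut set(s).
Minimal cut sets: {#2 shuttle valve malfunctions, A blind shear ram failed, Inboard pilot line degraded, Lower control pod is inoperative, North pipe ram degraded, Primary hydraulic pump fails, Secondary pilot line 2 stuck, Standby solenoid trips}; {#2 shuttle valve malfunctions, A blind shear ram failed, North pipe ram degraded, Secondary pilot line 2 stuck, Upper umbilical is out}; {#2 shuttle valve malfunctions, A blind shear ram failed, B accumulator bank degraded, North pipe ram degraded, Secondary pilot line 2 stuck}; {#2 shuttle valve malfunctions, A blind shear ram failed, Backup annular preventer degraded, North pipe ram degraded, Secondary pilot line 2 stuck}.

4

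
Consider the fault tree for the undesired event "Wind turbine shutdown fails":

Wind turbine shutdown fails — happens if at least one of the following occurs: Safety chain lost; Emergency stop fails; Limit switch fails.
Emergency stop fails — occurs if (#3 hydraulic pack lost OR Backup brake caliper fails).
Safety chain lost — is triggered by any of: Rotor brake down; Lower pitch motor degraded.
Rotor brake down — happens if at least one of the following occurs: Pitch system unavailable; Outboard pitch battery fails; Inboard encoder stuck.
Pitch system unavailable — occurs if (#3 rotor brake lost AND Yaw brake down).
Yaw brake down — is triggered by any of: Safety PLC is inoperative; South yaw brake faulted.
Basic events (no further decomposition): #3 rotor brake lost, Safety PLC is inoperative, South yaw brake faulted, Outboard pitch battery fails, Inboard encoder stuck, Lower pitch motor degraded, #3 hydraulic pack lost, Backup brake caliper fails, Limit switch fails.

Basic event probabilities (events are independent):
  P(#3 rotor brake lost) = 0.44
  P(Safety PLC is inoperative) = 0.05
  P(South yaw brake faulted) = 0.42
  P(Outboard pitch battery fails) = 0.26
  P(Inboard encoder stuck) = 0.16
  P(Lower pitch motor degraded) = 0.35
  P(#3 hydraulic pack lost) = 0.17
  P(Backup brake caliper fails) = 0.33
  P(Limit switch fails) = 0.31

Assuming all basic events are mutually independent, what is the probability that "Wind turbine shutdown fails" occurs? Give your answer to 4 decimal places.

0.8756

P(Yaw brake down) [OR] = 1 − (1−0.05) × (1−0.42) = 0.449000
P(Pitch system unavailable) [AND] = 0.44 × 0.449000 = 0.197560
P(Rotor brake down) [OR] = 1 − (1−0.197560) × (1−0.26) × (1−0.16) = 0.501203
P(Safety chain lost) [OR] = 1 − (1−0.501203) × (1−0.35) = 0.675782
P(Emergency stop fails) [OR] = 1 − (1−0.17) × (1−0.33) = 0.443900
P(Wind turbine shutdown fails) [OR] = 1 − (1−0.675782) × (1−0.443900) × (1−0.31) = 0.875595
Rounded to 4 decimal places: P(Wind turbine shutdown fails) ≈ 0.8756.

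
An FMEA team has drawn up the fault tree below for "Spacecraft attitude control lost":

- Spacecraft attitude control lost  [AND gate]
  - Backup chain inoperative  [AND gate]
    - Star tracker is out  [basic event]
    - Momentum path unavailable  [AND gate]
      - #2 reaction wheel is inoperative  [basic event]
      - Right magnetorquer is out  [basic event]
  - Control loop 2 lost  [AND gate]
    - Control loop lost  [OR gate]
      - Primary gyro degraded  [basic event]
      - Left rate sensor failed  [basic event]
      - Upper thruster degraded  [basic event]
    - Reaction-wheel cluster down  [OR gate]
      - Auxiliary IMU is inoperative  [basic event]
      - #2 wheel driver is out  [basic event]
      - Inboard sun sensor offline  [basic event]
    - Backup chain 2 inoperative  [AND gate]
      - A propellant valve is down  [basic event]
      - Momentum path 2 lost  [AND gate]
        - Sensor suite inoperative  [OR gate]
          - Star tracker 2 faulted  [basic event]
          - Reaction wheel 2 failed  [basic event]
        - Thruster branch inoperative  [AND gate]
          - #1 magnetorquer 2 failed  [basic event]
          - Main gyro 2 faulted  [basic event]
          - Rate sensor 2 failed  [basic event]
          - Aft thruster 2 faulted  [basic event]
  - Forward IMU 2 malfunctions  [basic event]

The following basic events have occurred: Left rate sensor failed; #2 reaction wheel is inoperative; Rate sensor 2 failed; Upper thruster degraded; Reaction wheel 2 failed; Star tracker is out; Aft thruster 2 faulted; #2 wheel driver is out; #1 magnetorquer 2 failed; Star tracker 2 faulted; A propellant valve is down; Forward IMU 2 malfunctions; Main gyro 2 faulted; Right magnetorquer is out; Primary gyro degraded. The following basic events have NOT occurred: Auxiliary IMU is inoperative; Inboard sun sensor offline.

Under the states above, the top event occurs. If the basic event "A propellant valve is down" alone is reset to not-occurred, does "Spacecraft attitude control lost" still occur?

Counterfactual: set "A propellant valve is down" to not occurred.
Momentum path unavailable [AND]: #2 reaction wheel is inoperative=occurs, Right magnetorquer is out=occurs → all inputs occur → occurs.
Backup chain inoperative [AND]: Star tracker is out=occurs, Momentum path unavailable=occurs → all inputs occur → occurs.
Control loop lost [OR]: Primary gyro degraded=occurs, Left rate sensor failed=occurs, Upper thruster degraded=occurs → at least one input occurs → occurs.
Reaction-wheel cluster down [OR]: Auxiliary IMU is inoperative=not, #2 wheel driver is out=occurs, Inboard sun sensor offline=not → at least one input occurs → occurs.
Sensor suite inoperative [OR]: Star tracker 2 faulted=occurs, Reaction wheel 2 failed=occurs → at least one input occurs → occurs.
Thruster branch inoperative [AND]: #1 magnetorquer 2 failed=occurs, Main gyro 2 faulted=occurs, Rate sensor 2 failed=occurs, Aft thruster 2 faulted=occurs → all inputs occur → occurs.
Momentum path 2 lost [AND]: Sensor suite inoperative=occurs, Thruster branch inoperative=occurs → all inputs occur → occurs.
Backup chain 2 inoperative [AND]: A propellant valve is down=not, Momentum path 2 lost=occurs → not all inputs occur → does not occur.
Control loop 2 lost [AND]: Control loop lost=occurs, Reaction-wheel cluster down=occurs, Backup chain 2 inoperative=not → not all inputs occur → does not occur.
Spacecraft attitude control lost [AND]: Backup chain inoperative=occurs, Control loop 2 lost=not, Forward IMU 2 malfunctions=occurs → not all inputs occur → does not occur.

No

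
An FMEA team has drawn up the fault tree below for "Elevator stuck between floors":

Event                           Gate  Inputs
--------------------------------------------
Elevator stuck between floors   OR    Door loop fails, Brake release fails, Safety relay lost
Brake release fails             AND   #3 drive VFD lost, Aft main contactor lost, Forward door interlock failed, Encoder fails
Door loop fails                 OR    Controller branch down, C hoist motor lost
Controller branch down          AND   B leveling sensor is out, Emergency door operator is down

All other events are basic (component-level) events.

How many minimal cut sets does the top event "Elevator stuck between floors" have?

4

Controller branch down [AND]: one cut set from each child combined → 1 × 1 = 1 cut set(s).
Door loop fails [OR]: union of children's cut sets → 2 cut set(s).
Brake release fails [AND]: one cut set from each child combined → 1 × 1 × 1 × 1 = 1 cut set(s).
Elevator stuck between floors [OR]: union of children's cut sets → 4 cut set(s).
Minimal cut sets: {B leveling sensor is out, Emergency door operator is down}; {C hoist motor lost}; {#3 drive VFD lost, Aft main contactor lost, Encoder fails, Forward door interlock failed}; {Safety relay lost}.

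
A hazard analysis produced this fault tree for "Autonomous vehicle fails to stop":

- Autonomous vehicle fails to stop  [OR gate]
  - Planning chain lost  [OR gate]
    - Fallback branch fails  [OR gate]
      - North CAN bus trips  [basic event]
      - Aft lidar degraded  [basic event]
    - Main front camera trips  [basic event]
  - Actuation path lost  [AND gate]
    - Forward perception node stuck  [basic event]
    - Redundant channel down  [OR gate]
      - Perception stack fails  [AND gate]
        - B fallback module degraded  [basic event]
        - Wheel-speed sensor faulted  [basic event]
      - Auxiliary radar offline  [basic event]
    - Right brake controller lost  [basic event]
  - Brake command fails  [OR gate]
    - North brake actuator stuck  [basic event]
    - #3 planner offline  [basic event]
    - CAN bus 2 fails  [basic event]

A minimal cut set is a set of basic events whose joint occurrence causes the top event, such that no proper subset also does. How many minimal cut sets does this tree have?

8

Fallback branch fails [OR]: union of children's cut sets → 2 cut set(s).
Planning chain lost [OR]: union of children's cut sets → 3 cut set(s).
Perception stack fails [AND]: one cut set from each child combined → 1 × 1 = 1 cut set(s).
Redundant channel down [OR]: union of children's cut sets → 2 cut set(s).
Actuation path lost [AND]: one cut set from each child combined → 1 × 2 × 1 = 2 cut set(s).
Brake command fails [OR]: union of children's cut sets → 3 cut set(s).
Autonomous vehicle fails to stop [OR]: union of children's cut sets → 8 cut set(s).
Minimal cut sets: {North CAN bus trips}; {Aft lidar degraded}; {Main front camera trips}; {B fallback module degraded, Forward perception node stuck, Right brake controller lost, Wheel-speed sensor faulted}; {Auxiliary radar offline, Forward perception node stuck, Right brake controller lost}; {North brake actuator stuck}; {#3 planner offline}; {CAN bus 2 fails}.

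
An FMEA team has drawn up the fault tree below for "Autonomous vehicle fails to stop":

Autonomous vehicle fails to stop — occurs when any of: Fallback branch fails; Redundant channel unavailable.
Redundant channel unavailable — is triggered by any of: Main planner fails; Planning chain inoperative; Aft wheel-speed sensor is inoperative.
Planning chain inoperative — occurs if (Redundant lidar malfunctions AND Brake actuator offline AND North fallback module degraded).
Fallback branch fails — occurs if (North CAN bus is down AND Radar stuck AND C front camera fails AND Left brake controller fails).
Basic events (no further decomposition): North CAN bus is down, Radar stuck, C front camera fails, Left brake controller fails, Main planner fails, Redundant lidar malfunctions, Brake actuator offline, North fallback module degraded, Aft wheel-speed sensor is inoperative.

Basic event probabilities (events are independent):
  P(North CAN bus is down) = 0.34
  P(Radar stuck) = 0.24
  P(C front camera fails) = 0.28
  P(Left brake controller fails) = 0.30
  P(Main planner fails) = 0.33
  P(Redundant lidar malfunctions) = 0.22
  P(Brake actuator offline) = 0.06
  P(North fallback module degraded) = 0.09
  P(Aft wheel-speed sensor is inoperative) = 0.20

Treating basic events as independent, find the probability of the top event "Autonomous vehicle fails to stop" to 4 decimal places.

P(Fallback branch fails) [AND] = 0.34 × 0.24 × 0.28 × 0.30 = 0.006854
P(Planning chain inoperative) [AND] = 0.22 × 0.06 × 0.09 = 0.001188
P(Redundant channel unavailable) [OR] = 1 − (1−0.33) × (1−0.001188) × (1−0.20) = 0.464637
P(Autonomous vehicle fails to stop) [OR] = 1 − (1−0.006854) × (1−0.464637) = 0.468306
Rounded to 4 decimal places: P(Autonomous vehicle fails to stop) ≈ 0.4683.

0.4683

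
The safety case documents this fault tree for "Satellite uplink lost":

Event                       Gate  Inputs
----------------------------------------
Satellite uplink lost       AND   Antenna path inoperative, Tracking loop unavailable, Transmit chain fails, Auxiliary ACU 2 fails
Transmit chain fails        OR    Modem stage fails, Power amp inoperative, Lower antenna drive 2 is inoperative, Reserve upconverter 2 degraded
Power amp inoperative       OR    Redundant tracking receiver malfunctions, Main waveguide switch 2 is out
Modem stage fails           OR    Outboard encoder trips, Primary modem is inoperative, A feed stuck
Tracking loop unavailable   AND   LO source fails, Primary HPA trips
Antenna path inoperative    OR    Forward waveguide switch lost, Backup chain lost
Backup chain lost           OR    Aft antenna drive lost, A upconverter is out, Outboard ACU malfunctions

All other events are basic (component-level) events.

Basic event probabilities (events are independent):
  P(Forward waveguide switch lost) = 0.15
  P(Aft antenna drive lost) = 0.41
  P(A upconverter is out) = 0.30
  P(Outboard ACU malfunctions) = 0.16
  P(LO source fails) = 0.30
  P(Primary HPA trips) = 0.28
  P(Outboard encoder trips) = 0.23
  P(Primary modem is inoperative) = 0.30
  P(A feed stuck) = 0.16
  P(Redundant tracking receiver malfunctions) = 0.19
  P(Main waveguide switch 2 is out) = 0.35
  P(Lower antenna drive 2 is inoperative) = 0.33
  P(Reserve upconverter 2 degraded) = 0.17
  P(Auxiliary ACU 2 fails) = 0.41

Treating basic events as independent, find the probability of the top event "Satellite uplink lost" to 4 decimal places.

0.0211

P(Backup chain lost) [OR] = 1 − (1−0.41) × (1−0.30) × (1−0.16) = 0.653080
P(Antenna path inoperative) [OR] = 1 − (1−0.15) × (1−0.653080) = 0.705118
P(Tracking loop unavailable) [AND] = 0.30 × 0.28 = 0.084000
P(Modem stage fails) [OR] = 1 − (1−0.23) × (1−0.30) × (1−0.16) = 0.547240
P(Power amp inoperative) [OR] = 1 − (1−0.19) × (1−0.35) = 0.473500
P(Transmit chain fails) [OR] = 1 − (1−0.547240) × (1−0.473500) × (1−0.33) × (1−0.17) = 0.867438
P(Satellite uplink lost) [AND] = 0.705118 × 0.084000 × 0.867438 × 0.41 = 0.021065
Rounded to 4 decimal places: P(Satellite uplink lost) ≈ 0.0211.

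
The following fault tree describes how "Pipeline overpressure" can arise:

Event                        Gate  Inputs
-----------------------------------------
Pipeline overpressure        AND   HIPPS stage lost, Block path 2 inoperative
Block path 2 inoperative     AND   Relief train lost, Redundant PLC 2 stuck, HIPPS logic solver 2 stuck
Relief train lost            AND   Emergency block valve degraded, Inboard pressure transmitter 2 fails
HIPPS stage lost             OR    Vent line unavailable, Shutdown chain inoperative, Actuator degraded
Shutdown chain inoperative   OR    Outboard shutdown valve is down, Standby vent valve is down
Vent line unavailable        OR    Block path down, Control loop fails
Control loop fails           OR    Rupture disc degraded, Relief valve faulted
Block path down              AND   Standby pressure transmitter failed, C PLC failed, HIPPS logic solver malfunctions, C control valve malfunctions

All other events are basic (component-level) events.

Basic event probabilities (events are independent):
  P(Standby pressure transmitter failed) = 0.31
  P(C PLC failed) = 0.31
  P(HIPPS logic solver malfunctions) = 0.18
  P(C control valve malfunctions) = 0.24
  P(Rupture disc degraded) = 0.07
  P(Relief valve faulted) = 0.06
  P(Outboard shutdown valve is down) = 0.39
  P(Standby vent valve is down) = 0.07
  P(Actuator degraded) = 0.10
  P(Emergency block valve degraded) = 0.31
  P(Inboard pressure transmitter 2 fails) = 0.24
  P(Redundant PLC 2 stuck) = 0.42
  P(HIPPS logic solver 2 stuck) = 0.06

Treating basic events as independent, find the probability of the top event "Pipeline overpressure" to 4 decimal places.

P(Block path down) [AND] = 0.31 × 0.31 × 0.18 × 0.24 = 0.004152
P(Control loop fails) [OR] = 1 − (1−0.07) × (1−0.06) = 0.125800
P(Vent line unavailable) [OR] = 1 − (1−0.004152) × (1−0.125800) = 0.129430
P(Shutdown chain inoperative) [OR] = 1 − (1−0.39) × (1−0.07) = 0.432700
P(HIPPS stage lost) [OR] = 1 − (1−0.129430) × (1−0.432700) × (1−0.10) = 0.555513
P(Relief train lost) [AND] = 0.31 × 0.24 = 0.074400
P(Block path 2 inoperative) [AND] = 0.074400 × 0.42 × 0.06 = 0.001875
P(Pipeline overpressure) [AND] = 0.555513 × 0.001875 = 0.001042
Rounded to 4 decimal places: P(Pipeline overpressure) ≈ 0.0010.

0.0010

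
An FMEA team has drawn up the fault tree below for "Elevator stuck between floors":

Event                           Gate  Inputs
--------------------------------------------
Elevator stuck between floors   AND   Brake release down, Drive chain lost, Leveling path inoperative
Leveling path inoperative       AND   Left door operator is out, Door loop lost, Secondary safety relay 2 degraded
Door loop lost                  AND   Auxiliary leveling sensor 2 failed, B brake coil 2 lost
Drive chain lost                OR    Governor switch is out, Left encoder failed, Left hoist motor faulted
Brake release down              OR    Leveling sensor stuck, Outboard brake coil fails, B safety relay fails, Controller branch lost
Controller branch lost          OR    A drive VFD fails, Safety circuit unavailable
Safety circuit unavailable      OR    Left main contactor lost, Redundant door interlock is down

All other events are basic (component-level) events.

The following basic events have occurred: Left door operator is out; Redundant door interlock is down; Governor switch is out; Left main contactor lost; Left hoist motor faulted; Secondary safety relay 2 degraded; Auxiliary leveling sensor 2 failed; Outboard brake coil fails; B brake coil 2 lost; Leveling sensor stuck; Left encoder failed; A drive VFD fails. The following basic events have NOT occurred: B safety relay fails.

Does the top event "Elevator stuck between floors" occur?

Safety circuit unavailable [OR]: Left main contactor lost=occurs, Redundant door interlock is down=occurs → at least one input occurs → occurs.
Controller branch lost [OR]: A drive VFD fails=occurs, Safety circuit unavailable=occurs → at least one input occurs → occurs.
Brake release down [OR]: Leveling sensor stuck=occurs, Outboard brake coil fails=occurs, B safety relay fails=not, Controller branch lost=occurs → at least one input occurs → occurs.
Drive chain lost [OR]: Governor switch is out=occurs, Left encoder failed=occurs, Left hoist motor faulted=occurs → at least one input occurs → occurs.
Door loop lost [AND]: Auxiliary leveling sensor 2 failed=occurs, B brake coil 2 lost=occurs → all inputs occur → occurs.
Leveling path inoperative [AND]: Left door operator is out=occurs, Door loop lost=occurs, Secondary safety relay 2 degraded=occurs → all inputs occur → occurs.
Elevator stuck between floors [AND]: Brake release down=occurs, Drive chain lost=occurs, Leveling path inoperative=occurs → all inputs occur → occurs.

Yes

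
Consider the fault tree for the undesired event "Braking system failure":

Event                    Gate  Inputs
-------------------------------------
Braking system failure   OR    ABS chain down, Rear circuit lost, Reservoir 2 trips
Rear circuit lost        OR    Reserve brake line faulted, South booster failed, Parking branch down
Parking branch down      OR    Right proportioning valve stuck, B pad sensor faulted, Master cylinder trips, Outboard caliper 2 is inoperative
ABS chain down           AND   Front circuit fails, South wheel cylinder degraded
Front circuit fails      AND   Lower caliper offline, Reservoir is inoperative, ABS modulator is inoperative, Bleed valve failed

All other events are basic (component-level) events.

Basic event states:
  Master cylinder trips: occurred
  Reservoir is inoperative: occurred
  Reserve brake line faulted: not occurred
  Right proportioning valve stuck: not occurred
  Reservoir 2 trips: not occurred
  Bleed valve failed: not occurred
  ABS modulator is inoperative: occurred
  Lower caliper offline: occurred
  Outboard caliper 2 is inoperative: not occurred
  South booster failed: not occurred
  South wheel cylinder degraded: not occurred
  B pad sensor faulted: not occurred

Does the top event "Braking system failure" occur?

Front circuit fails [AND]: Lower caliper offline=occurs, Reservoir is inoperative=occurs, ABS modulator is inoperative=occurs, Bleed valve failed=not → not all inputs occur → does not occur.
ABS chain down [AND]: Front circuit fails=not, South wheel cylinder degraded=not → not all inputs occur → does not occur.
Parking branch down [OR]: Right proportioning valve stuck=not, B pad sensor faulted=not, Master cylinder trips=occurs, Outboard caliper 2 is inoperative=not → at least one input occurs → occurs.
Rear circuit lost [OR]: Reserve brake line faulted=not, South booster failed=not, Parking branch down=occurs → at least one input occurs → occurs.
Braking system failure [OR]: ABS chain down=not, Rear circuit lost=occurs, Reservoir 2 trips=not → at least one input occurs → occurs.

Yes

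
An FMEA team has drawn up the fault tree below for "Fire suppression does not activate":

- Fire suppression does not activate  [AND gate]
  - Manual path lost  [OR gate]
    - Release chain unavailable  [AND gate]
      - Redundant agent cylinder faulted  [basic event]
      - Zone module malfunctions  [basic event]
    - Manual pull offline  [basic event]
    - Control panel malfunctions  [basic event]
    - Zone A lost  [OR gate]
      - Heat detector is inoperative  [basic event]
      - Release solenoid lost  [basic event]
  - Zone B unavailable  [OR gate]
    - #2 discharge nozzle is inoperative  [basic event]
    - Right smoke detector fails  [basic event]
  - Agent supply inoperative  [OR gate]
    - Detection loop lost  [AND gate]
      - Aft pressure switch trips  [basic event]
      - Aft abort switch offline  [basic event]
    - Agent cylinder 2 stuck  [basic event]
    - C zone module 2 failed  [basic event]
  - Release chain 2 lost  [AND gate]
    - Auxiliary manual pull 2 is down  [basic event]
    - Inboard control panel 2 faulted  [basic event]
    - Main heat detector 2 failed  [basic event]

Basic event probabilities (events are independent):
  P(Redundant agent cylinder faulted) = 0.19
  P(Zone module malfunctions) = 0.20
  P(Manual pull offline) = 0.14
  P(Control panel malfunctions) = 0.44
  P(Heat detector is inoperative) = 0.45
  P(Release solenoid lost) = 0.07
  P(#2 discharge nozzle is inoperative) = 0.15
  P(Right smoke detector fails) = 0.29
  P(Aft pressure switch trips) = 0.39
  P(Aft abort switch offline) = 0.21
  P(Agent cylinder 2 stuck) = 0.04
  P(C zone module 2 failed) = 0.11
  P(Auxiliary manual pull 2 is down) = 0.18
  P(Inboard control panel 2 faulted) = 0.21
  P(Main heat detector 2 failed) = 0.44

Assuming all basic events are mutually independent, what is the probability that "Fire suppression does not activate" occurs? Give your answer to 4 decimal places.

0.0011

P(Release chain unavailable) [AND] = 0.19 × 0.20 = 0.038000
P(Zone A lost) [OR] = 1 − (1−0.45) × (1−0.07) = 0.488500
P(Manual path lost) [OR] = 1 − (1−0.038000) × (1−0.14) × (1−0.44) × (1−0.488500) = 0.763022
P(Zone B unavailable) [OR] = 1 − (1−0.15) × (1−0.29) = 0.396500
P(Detection loop lost) [AND] = 0.39 × 0.21 = 0.081900
P(Agent supply inoperative) [OR] = 1 − (1−0.081900) × (1−0.04) × (1−0.11) = 0.215575
P(Release chain 2 lost) [AND] = 0.18 × 0.21 × 0.44 = 0.016632
P(Fire suppression does not activate) [AND] = 0.763022 × 0.396500 × 0.215575 × 0.016632 = 0.001085
Rounded to 4 decimal places: P(Fire suppression does not activate) ≈ 0.0011.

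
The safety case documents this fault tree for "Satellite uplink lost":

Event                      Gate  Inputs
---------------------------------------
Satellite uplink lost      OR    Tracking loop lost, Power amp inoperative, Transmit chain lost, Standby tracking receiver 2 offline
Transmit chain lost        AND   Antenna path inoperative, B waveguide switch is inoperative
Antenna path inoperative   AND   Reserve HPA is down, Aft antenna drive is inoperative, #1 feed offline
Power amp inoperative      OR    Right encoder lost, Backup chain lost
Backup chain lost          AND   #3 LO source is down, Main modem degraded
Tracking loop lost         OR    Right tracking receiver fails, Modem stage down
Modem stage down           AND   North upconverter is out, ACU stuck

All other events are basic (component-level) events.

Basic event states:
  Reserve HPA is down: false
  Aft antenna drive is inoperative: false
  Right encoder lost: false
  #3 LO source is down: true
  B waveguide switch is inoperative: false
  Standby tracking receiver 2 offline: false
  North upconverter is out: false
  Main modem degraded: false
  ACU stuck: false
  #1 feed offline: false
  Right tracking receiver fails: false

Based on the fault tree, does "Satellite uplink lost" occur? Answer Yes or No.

No

Modem stage down [AND]: North upconverter is out=not, ACU stuck=not → not all inputs occur → does not occur.
Tracking loop lost [OR]: Right tracking receiver fails=not, Modem stage down=not → no input occurs → does not occur.
Backup chain lost [AND]: #3 LO source is down=occurs, Main modem degraded=not → not all inputs occur → does not occur.
Power amp inoperative [OR]: Right encoder lost=not, Backup chain lost=not → no input occurs → does not occur.
Antenna path inoperative [AND]: Reserve HPA is down=not, Aft antenna drive is inoperative=not, #1 feed offline=not → not all inputs occur → does not occur.
Transmit chain lost [AND]: Antenna path inoperative=not, B waveguide switch is inoperative=not → not all inputs occur → does not occur.
Satellite uplink lost [OR]: Tracking loop lost=not, Power amp inoperative=not, Transmit chain lost=not, Standby tracking receiver 2 offline=not → no input occurs → does not occur.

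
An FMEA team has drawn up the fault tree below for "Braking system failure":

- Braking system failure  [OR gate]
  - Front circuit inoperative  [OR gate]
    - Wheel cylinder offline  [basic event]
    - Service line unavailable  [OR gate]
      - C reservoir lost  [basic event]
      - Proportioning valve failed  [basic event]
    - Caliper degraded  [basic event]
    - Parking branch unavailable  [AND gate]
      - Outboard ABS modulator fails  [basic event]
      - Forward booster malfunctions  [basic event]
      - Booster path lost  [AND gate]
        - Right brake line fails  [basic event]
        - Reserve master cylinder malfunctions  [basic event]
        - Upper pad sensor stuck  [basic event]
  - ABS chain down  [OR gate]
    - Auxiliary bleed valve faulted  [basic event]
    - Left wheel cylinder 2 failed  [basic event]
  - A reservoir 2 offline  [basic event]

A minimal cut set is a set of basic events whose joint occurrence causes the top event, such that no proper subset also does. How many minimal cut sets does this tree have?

Service line unavailable [OR]: union of children's cut sets → 2 cut set(s).
Booster path lost [AND]: one cut set from each child combined → 1 × 1 × 1 = 1 cut set(s).
Parking branch unavailable [AND]: one cut set from each child combined → 1 × 1 × 1 = 1 cut set(s).
Front circuit inoperative [OR]: union of children's cut sets → 5 cut set(s).
ABS chain down [OR]: union of children's cut sets → 2 cut set(s).
Braking system failure [OR]: union of children's cut sets → 8 cut set(s).
Minimal cut sets: {Wheel cylinder offline}; {C reservoir lost}; {Proportioning valve failed}; {Caliper degraded}; {Forward booster malfunctions, Outboard ABS modulator fails, Reserve master cylinder malfunctions, Right brake line fails, Upper pad sensor stuck}; {Auxiliary bleed valve faulted}; {Left wheel cylinder 2 failed}; {A reservoir 2 offline}.

8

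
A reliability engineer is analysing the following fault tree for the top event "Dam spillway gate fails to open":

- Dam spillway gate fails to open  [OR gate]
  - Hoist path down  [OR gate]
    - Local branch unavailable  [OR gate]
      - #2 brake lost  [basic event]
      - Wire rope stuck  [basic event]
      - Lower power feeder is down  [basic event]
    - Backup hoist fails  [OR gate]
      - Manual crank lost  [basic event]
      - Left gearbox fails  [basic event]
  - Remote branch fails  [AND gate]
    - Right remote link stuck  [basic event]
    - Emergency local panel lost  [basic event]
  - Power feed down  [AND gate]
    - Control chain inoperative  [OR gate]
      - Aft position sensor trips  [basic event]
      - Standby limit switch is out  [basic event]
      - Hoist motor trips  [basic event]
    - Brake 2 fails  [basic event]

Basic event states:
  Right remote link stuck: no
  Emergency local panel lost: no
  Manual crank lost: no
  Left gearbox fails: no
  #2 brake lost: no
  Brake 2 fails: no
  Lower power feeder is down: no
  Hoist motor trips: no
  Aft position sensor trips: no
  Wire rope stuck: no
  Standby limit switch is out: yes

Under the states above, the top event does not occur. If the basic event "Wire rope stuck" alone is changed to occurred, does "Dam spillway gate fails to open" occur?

Counterfactual: set "Wire rope stuck" to occurred.
Local branch unavailable [OR]: #2 brake lost=not, Wire rope stuck=occurs, Lower power feeder is down=not → at least one input occurs → occurs.
Backup hoist fails [OR]: Manual crank lost=not, Left gearbox fails=not → no input occurs → does not occur.
Hoist path down [OR]: Local branch unavailable=occurs, Backup hoist fails=not → at least one input occurs → occurs.
Remote branch fails [AND]: Right remote link stuck=not, Emergency local panel lost=not → not all inputs occur → does not occur.
Control chain inoperative [OR]: Aft position sensor trips=not, Standby limit switch is out=occurs, Hoist motor trips=not → at least one input occurs → occurs.
Power feed down [AND]: Control chain inoperative=occurs, Brake 2 fails=not → not all inputs occur → does not occur.
Dam spillway gate fails to open [OR]: Hoist path down=occurs, Remote branch fails=not, Power feed down=not → at least one input occurs → occurs.

Yes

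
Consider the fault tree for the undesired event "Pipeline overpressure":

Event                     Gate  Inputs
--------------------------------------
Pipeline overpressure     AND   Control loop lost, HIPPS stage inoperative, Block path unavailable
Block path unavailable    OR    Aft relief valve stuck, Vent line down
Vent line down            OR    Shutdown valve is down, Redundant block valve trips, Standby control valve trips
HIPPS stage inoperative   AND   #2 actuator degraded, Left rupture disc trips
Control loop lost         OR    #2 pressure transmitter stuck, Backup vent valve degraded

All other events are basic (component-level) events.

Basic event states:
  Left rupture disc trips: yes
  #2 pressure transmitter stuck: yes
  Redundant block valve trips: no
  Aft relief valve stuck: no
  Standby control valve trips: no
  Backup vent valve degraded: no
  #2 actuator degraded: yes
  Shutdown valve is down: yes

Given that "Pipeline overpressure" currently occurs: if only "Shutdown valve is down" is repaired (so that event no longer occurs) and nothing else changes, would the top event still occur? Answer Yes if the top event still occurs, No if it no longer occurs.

No

Counterfactual: set "Shutdown valve is down" to not occurred.
Control loop lost [OR]: #2 pressure transmitter stuck=occurs, Backup vent valve degraded=not → at least one input occurs → occurs.
HIPPS stage inoperative [AND]: #2 actuator degraded=occurs, Left rupture disc trips=occurs → all inputs occur → occurs.
Vent line down [OR]: Shutdown valve is down=not, Redundant block valve trips=not, Standby control valve trips=not → no input occurs → does not occur.
Block path unavailable [OR]: Aft relief valve stuck=not, Vent line down=not → no input occurs → does not occur.
Pipeline overpressure [AND]: Control loop lost=occurs, HIPPS stage inoperative=occurs, Block path unavailable=not → not all inputs occur → does not occur.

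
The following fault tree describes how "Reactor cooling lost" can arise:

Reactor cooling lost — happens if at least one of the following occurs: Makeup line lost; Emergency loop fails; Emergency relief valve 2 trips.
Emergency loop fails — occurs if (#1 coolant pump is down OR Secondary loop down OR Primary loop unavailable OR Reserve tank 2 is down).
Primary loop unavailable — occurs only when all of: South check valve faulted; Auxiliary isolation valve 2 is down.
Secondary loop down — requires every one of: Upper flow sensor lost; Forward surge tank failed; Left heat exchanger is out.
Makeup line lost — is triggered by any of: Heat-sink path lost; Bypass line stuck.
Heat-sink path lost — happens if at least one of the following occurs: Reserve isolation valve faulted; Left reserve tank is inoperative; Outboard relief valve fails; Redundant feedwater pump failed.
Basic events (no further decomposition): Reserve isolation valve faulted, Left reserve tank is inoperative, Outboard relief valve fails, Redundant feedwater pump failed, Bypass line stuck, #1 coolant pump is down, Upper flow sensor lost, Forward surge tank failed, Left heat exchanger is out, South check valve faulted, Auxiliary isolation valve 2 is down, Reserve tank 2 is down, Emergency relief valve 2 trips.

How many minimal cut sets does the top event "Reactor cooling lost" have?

10

Heat-sink path lost [OR]: union of children's cut sets → 4 cut set(s).
Makeup line lost [OR]: union of children's cut sets → 5 cut set(s).
Secondary loop down [AND]: one cut set from each child combined → 1 × 1 × 1 = 1 cut set(s).
Primary loop unavailable [AND]: one cut set from each child combined → 1 × 1 = 1 cut set(s).
Emergency loop fails [OR]: union of children's cut sets → 4 cut set(s).
Reactor cooling lost [OR]: union of children's cut sets → 10 cut set(s).
Minimal cut sets: {Reserve isolation valve faulted}; {Left reserve tank is inoperative}; {Outboard relief valve fails}; {Redundant feedwater pump failed}; {Bypass line stuck}; {#1 coolant pump is down}; {Forward surge tank failed, Left heat exchanger is out, Upper flow sensor lost}; {Auxiliary isolation valve 2 is down, South check valve faulted}; {Reserve tank 2 is down}; {Emergency relief valve 2 trips}.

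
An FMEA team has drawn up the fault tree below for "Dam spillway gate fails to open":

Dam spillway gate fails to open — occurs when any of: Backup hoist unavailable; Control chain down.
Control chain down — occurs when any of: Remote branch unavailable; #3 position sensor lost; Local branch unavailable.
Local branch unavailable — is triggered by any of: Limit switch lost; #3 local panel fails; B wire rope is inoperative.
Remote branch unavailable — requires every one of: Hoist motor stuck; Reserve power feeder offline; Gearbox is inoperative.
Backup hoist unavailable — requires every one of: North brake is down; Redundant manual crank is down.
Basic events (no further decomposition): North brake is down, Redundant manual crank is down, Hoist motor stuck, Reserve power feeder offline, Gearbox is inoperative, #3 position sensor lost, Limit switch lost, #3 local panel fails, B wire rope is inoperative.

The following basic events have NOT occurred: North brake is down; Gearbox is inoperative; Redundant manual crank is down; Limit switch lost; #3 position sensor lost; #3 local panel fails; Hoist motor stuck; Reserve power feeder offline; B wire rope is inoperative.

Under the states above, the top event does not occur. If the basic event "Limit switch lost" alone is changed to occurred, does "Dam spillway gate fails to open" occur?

Counterfactual: set "Limit switch lost" to occurred.
Backup hoist unavailable [AND]: North brake is down=not, Redundant manual crank is down=not → not all inputs occur → does not occur.
Remote branch unavailable [AND]: Hoist motor stuck=not, Reserve power feeder offline=not, Gearbox is inoperative=not → not all inputs occur → does not occur.
Local branch unavailable [OR]: Limit switch lost=occurs, #3 local panel fails=not, B wire rope is inoperative=not → at least one input occurs → occurs.
Control chain down [OR]: Remote branch unavailable=not, #3 position sensor lost=not, Local branch unavailable=occurs → at least one input occurs → occurs.
Dam spillway gate fails to open [OR]: Backup hoist unavailable=not, Control chain down=occurs → at least one input occurs → occurs.

Yes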